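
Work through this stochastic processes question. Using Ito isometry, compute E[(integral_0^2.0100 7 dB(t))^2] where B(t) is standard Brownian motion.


By Ito isometry: E[(int f dB)^2] = int f^2 dt
= 7^2 * 2.0100
= 49 * 2.0100 = 98.4900

98.4900


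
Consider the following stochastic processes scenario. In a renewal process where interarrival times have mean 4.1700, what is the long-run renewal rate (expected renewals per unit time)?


Long-run renewal rate = 1/E(X)
= 1/4.1700
= 0.2398

0.2398


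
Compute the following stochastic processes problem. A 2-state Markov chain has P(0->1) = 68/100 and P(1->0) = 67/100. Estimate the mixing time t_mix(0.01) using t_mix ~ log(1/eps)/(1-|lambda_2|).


lambda_2 = |1 - p01 - p10| = |1 - 0.6800 - 0.6700| = 0.3500
t_mix ~ log(1/eps)/(1 - |lambda_2|)
= log(100)/(1 - 0.3500) = 4.6052/0.6500
= 7.0849

7.0849


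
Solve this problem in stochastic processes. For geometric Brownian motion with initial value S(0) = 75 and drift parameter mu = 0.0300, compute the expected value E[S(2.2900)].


E[S(t)] = S(0) * exp(mu * t)
= 75 * exp(0.0300 * 2.2900)
= 75 * 1.0711
= 80.3336

80.3336


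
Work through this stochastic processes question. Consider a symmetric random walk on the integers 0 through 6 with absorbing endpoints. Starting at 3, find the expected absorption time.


For symmetric RW on 0,...,N with absorbing barriers, E(i) = i*(N-i)
E(3) = 3 * 3 = 9

9


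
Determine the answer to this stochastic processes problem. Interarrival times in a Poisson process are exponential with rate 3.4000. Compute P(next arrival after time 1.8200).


P(X > t) = exp(-lambda * t)
= exp(-3.4000 * 1.8200)
= exp(-6.1880) = 0.0021

0.0021


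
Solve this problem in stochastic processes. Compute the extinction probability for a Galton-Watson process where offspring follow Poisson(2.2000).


Since mu = 2.2000 > 1, extinction prob q < 1.
Solve s = exp(mu*(s-1)) iteratively.
q = 0.1563

0.1563


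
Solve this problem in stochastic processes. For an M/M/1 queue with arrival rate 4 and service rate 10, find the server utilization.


rho = lambda/mu
= 4/10
= 0.4000

0.4000


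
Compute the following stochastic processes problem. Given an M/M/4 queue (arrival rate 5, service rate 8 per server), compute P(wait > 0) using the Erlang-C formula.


a = lambda/mu = 0.6250
rho = a/c = 0.1562
Erlang-C formula applied:
C(c,a) = 0.0040

0.0040


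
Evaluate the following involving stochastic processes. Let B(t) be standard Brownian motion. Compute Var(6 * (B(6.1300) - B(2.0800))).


Var(alpha*(B(t)-B(s))) = alpha^2 * (t-s)
= 6^2 * (6.1300 - 2.0800)
= 36 * 4.0500
= 145.8000

145.8000


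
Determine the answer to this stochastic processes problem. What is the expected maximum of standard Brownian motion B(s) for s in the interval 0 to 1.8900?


E(max B(s)) = sqrt(2t/pi)
= sqrt(2*1.8900/pi)
= sqrt(1.2032)
= 1.0969

1.0969


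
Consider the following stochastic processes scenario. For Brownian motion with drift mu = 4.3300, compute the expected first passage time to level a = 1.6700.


Expected first passage time = a/mu
= 1.6700/4.3300
= 0.3857

0.3857


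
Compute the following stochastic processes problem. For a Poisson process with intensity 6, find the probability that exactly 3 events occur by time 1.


P(N(t)=k) = (lambda*t)^k * exp(-lambda*t) / k!
lambda*t = 6
= 6^3 * exp(-6) / 3!
= 216 * 0.0025 / 6
= 0.0892

0.0892


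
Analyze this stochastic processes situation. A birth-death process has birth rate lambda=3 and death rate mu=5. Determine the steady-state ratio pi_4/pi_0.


For birth-death process, pi_n/pi_0 = (lambda/mu)^n
= (3/5)^4
= 0.1296

0.1296


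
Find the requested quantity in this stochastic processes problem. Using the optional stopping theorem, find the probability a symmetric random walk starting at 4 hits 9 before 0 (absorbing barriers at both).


By optional stopping theorem: E(M at tau) = M(0) = 4
P(hit 9)*9 + P(hit 0)*0 = 4
P(hit 9) = (4 - 0)/(9 - 0) = 4/9 = 0.4444

0.4444


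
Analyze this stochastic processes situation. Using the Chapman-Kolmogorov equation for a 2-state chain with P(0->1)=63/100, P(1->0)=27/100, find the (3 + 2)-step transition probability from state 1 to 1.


P^5 = P^3 * P^2
Computing via matrix multiplication of the transition matrix.
Entry (1,1) of P^5 = 0.7000

0.7000


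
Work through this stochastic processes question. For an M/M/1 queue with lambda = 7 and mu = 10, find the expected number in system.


rho = 7/10 = 0.7000
L = rho/(1-rho)
= 0.7000/0.3000
= 2.3333

2.3333


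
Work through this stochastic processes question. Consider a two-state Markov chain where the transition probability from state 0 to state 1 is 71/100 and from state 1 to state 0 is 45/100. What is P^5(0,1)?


Computing P^5 by matrix multiplication.
P = [[0.2900, 0.7100], [0.4500, 0.5500]]
After raising P to the power 5:
P^5(0,1) = 0.6121

0.6121


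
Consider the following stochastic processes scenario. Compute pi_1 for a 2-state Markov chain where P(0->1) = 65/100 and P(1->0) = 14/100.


Stationary distribution: pi_0 = p10/(p01+p10), pi_1 = p01/(p01+p10)
p01 = 0.6500, p10 = 0.1400
pi_1 = 0.8228

0.8228


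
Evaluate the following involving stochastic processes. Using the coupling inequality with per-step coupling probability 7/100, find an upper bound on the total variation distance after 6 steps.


TV distance bound <= (1-delta)^n
= (1 - 0.0700)^6
= 0.9300^6
= 0.6470

0.6470


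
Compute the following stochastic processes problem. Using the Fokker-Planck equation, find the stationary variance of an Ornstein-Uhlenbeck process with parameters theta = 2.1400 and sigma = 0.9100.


Stationary variance = sigma^2 / (2*theta)
= 0.9100^2 / (2*2.1400)
= 0.8281 / 4.2800
= 0.1935

0.1935


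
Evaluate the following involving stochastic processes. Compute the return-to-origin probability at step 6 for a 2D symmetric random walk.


P = C(6,3)^2 / 4^6
= 20^2 / 4096
= 400 / 4096
= 0.0977

0.0977


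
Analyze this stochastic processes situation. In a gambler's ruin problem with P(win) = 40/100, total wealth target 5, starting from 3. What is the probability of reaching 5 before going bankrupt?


Gambler's ruin formula:
r = q/p = 0.6000/0.4000 = 1.5000
P(win) = (1 - r^i)/(1 - r^N)
= (1 - 1.5000^3)/(1 - 1.5000^5)
= 0.3602

0.3602


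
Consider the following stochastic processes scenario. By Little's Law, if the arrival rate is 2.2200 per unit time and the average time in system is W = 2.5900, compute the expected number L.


Little's Law: L = lambda * W
= 2.2200 * 2.5900
= 5.7498

5.7498


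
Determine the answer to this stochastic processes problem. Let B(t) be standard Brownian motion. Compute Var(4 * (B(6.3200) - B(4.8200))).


Var(alpha*(B(t)-B(s))) = alpha^2 * (t-s)
= 4^2 * (6.3200 - 4.8200)
= 16 * 1.5000
= 24.0000

24.0000


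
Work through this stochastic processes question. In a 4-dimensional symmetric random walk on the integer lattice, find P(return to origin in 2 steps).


P(return in 2 steps) = P(reverse first step) = 1/(2d)
= 1/8
= 0.1250

0.1250


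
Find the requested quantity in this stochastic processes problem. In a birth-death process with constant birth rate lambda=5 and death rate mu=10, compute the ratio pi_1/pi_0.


For birth-death process, pi_n/pi_0 = (lambda/mu)^n
= (5/10)^1
= 0.5000

0.5000


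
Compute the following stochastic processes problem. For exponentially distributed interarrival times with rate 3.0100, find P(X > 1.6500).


P(X > t) = exp(-lambda * t)
= exp(-3.0100 * 1.6500)
= exp(-4.9665) = 0.0070

0.0070


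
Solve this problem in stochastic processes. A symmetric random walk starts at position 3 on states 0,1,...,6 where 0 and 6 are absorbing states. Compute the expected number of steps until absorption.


For symmetric RW on 0,...,N with absorbing barriers, E(i) = i*(N-i)
E(3) = 3 * 3 = 9

9


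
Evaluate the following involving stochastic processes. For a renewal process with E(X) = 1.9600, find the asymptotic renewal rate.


Long-run renewal rate = 1/E(X)
= 1/1.9600
= 0.5102

0.5102


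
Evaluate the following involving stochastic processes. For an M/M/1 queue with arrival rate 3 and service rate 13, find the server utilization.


rho = lambda/mu
= 3/13
= 0.2308

0.2308


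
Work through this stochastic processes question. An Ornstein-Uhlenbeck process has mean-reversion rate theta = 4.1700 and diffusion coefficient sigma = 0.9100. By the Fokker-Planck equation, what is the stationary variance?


Stationary variance = sigma^2 / (2*theta)
= 0.9100^2 / (2*4.1700)
= 0.8281 / 8.3400
= 0.0993

0.0993


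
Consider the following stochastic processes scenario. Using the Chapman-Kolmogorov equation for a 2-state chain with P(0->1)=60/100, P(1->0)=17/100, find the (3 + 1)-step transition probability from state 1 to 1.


P^4 = P^3 * P^1
Computing via matrix multiplication of the transition matrix.
Entry (1,1) of P^4 = 0.7798

0.7798


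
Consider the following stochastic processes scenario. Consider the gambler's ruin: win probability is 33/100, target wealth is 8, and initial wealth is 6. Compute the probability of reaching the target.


Gambler's ruin formula:
r = q/p = 0.6700/0.3300 = 2.0303
P(win) = (1 - r^i)/(1 - r^N)
= (1 - 2.0303^6)/(1 - 2.0303^8)
= 0.2400

0.2400


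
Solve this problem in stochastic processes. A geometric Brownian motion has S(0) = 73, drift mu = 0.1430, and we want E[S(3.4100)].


E[S(t)] = S(0) * exp(mu * t)
= 73 * exp(0.1430 * 3.4100)
= 73 * 1.6285
= 118.8770

118.8770


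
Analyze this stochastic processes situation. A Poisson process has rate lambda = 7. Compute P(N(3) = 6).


P(N(t)=k) = (lambda*t)^k * exp(-lambda*t) / k!
lambda*t = 21
= 21^6 * exp(-21) / 6!
= 85766121 * 7.5826e-10 / 720
= 9.0323e-05

9.0323e-05


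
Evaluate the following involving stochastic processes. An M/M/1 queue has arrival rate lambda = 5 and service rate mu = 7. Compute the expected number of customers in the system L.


rho = 5/7 = 0.7143
L = rho/(1-rho)
= 0.7143/0.2857
= 2.5000

2.5000


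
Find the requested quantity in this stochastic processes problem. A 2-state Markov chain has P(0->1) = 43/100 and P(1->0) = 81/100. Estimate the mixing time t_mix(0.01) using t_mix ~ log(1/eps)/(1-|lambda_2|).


lambda_2 = |1 - p01 - p10| = |1 - 0.4300 - 0.8100| = 0.2400
t_mix ~ log(1/eps)/(1 - |lambda_2|)
= log(100)/(1 - 0.2400) = 4.6052/0.7600
= 6.0594

6.0594


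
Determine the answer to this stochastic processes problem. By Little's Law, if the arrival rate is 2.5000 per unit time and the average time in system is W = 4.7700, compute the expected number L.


Little's Law: L = lambda * W
= 2.5000 * 4.7700
= 11.9250

11.9250


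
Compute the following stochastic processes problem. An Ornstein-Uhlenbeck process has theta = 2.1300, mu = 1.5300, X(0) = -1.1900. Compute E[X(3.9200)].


E[X(t)] = mu + (X(0) - mu)*exp(-theta*t)
= 1.5300 + (-1.1900 - 1.5300)*exp(-2.1300*3.9200)
= 1.5300 + -2.7200 * 2.3649e-04
= 1.5294

1.5294


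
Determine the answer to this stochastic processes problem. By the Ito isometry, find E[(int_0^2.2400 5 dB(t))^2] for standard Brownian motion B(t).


By Ito isometry: E[(int f dB)^2] = int f^2 dt
= 5^2 * 2.2400
= 25 * 2.2400 = 56.0000

56.0000


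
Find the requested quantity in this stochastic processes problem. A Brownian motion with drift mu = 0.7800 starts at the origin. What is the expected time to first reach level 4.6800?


Expected first passage time = a/mu
= 4.6800/0.7800
= 6.0000

6.0000


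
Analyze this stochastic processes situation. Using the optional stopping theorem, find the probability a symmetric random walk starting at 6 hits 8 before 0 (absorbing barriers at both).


By optional stopping theorem: E(M at tau) = M(0) = 6
P(hit 8)*8 + P(hit 0)*0 = 6
P(hit 8) = (6 - 0)/(8 - 0) = 3/4 = 0.7500

0.7500


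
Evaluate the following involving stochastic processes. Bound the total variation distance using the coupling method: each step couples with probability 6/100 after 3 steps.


TV distance bound <= (1-delta)^n
= (1 - 0.0600)^3
= 0.9400^3
= 0.8306

0.8306


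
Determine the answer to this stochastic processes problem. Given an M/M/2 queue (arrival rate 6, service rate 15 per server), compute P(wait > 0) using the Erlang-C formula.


a = lambda/mu = 0.4000
rho = a/c = 0.2000
Erlang-C formula applied:
C(c,a) = 0.0667

0.0667


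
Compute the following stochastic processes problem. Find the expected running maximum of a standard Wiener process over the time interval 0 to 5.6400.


E(max B(s)) = sqrt(2t/pi)
= sqrt(2*5.6400/pi)
= sqrt(3.5905)
= 1.8949

1.8949


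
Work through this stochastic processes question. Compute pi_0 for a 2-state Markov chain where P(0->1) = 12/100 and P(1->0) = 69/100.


Stationary distribution: pi_0 = p10/(p01+p10), pi_1 = p01/(p01+p10)
p01 = 0.1200, p10 = 0.6900
pi_0 = 0.8519

0.8519


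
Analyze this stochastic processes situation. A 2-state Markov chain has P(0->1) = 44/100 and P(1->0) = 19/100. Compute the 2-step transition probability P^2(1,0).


Computing P^2 by matrix multiplication.
P = [[0.5600, 0.4400], [0.1900, 0.8100]]
After raising P to the power 2:
P^2(1,0) = 0.2603

0.2603


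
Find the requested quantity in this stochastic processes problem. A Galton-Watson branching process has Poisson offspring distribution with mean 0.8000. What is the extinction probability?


Since mu = 0.8000 <= 1, extinction probability = 1.

1.0000


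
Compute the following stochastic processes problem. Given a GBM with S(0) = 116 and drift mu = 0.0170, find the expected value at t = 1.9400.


E[S(t)] = S(0) * exp(mu * t)
= 116 * exp(0.0170 * 1.9400)
= 116 * 1.0335
= 119.8895

119.8895


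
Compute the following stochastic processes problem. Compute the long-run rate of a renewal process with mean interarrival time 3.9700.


Long-run renewal rate = 1/E(X)
= 1/3.9700
= 0.2519

0.2519


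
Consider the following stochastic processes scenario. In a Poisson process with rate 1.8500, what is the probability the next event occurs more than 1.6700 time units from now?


P(X > t) = exp(-lambda * t)
= exp(-1.8500 * 1.6700)
= exp(-3.0895) = 0.0455

0.0455


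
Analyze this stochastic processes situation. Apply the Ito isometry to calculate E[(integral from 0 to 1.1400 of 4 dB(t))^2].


By Ito isometry: E[(int f dB)^2] = int f^2 dt
= 4^2 * 1.1400
= 16 * 1.1400 = 18.2400

18.2400


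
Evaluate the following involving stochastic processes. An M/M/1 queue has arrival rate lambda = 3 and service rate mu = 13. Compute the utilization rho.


rho = lambda/mu
= 3/13
= 0.2308

0.2308


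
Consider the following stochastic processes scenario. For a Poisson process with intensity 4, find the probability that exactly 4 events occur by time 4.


P(N(t)=k) = (lambda*t)^k * exp(-lambda*t) / k!
lambda*t = 16
= 16^4 * exp(-16) / 4!
= 65536 * 1.1254e-07 / 24
= 3.0730e-04

3.0730e-04


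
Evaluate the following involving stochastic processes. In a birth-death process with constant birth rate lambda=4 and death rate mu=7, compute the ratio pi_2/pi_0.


For birth-death process, pi_n/pi_0 = (lambda/mu)^n
= (4/7)^2
= 0.3265

0.3265


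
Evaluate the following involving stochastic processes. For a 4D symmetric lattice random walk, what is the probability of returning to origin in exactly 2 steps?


P(return in 2 steps) = P(reverse first step) = 1/(2d)
= 1/8
= 0.1250

0.1250


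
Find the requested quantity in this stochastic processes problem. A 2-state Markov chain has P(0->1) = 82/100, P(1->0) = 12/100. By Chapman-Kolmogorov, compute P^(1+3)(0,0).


P^4 = P^1 * P^3
Computing via matrix multiplication of the transition matrix.
Entry (0,0) of P^4 = 0.1277

0.1277


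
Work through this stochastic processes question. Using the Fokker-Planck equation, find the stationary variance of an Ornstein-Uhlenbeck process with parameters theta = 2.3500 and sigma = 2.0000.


Stationary variance = sigma^2 / (2*theta)
= 2.0000^2 / (2*2.3500)
= 4.0000 / 4.7000
= 0.8511

0.8511


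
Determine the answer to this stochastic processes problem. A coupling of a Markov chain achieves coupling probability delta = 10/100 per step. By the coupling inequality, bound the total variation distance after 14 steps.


TV distance bound <= (1-delta)^n
= (1 - 0.1000)^14
= 0.9000^14
= 0.2288

0.2288


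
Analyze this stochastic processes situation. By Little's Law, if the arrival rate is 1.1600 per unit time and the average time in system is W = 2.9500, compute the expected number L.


Little's Law: L = lambda * W
= 1.1600 * 2.9500
= 3.4220

3.4220


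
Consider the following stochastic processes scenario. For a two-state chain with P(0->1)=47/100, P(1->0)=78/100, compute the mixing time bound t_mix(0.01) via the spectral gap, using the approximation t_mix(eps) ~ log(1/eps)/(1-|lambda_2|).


lambda_2 = |1 - p01 - p10| = |1 - 0.4700 - 0.7800| = 0.2500
t_mix ~ log(1/eps)/(1 - |lambda_2|)
= log(100)/(1 - 0.2500) = 4.6052/0.7500
= 6.1402

6.1402


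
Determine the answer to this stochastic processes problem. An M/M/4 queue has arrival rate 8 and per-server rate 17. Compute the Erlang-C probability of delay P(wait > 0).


a = lambda/mu = 0.4706
rho = a/c = 0.1176
Erlang-C formula applied:
C(c,a) = 0.0014

0.0014


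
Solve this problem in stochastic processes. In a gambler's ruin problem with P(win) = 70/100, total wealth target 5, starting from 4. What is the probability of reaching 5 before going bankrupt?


Gambler's ruin formula:
r = q/p = 0.3000/0.7000 = 0.4286
P(win) = (1 - r^i)/(1 - r^N)
= (1 - 0.4286^4)/(1 - 0.4286^5)
= 0.9804

0.9804


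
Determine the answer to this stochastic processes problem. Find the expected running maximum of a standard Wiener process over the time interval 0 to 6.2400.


E(max B(s)) = sqrt(2t/pi)
= sqrt(2*6.2400/pi)
= sqrt(3.9725)
= 1.9931

1.9931


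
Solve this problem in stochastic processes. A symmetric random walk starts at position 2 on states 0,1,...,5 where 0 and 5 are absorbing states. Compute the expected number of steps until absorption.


For symmetric RW on 0,...,N with absorbing barriers, E(i) = i*(N-i)
E(2) = 2 * 3 = 6

6


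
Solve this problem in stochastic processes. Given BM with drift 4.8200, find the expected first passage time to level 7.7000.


Expected first passage time = a/mu
= 7.7000/4.8200
= 1.5975

1.5975


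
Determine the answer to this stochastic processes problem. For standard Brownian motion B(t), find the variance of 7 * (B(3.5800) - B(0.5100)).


Var(alpha*(B(t)-B(s))) = alpha^2 * (t-s)
= 7^2 * (3.5800 - 0.5100)
= 49 * 3.0700
= 150.4300

150.4300


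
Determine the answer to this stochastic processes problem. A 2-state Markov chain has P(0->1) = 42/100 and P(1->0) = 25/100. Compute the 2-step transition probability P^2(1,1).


Computing P^2 by matrix multiplication.
P = [[0.5800, 0.4200], [0.2500, 0.7500]]
After raising P to the power 2:
P^2(1,1) = 0.6675

0.6675


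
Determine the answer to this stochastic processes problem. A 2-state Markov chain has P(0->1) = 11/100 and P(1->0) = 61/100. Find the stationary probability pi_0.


Stationary distribution: pi_0 = p10/(p01+p10), pi_1 = p01/(p01+p10)
p01 = 0.1100, p10 = 0.6100
pi_0 = 0.8472

0.8472


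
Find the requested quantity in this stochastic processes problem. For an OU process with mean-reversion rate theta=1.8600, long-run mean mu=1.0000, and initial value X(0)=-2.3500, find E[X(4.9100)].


E[X(t)] = mu + (X(0) - mu)*exp(-theta*t)
= 1.0000 + (-2.3500 - 1.0000)*exp(-1.8600*4.9100)
= 1.0000 + -3.3500 * 1.0808e-04
= 0.9996

0.9996


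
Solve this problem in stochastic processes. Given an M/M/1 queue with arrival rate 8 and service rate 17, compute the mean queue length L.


rho = 8/17 = 0.4706
L = rho/(1-rho)
= 0.4706/0.5294
= 0.8889

0.8889


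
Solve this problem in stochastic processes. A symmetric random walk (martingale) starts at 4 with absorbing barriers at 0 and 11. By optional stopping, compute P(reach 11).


By optional stopping theorem: E(M at tau) = M(0) = 4
P(hit 11)*11 + P(hit 0)*0 = 4
P(hit 11) = (4 - 0)/(11 - 0) = 4/11 = 0.3636

0.3636


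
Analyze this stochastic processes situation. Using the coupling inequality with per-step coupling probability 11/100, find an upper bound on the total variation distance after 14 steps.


TV distance bound <= (1-delta)^n
= (1 - 0.1100)^14
= 0.8900^14
= 0.1956

0.1956


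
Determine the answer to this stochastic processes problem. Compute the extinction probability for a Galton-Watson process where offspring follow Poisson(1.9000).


Since mu = 1.9000 > 1, extinction prob q < 1.
Solve s = exp(mu*(s-1)) iteratively.
q = 0.2328

0.2328


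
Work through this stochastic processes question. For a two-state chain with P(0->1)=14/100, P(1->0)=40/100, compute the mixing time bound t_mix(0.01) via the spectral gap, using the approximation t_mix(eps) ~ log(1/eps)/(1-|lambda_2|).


lambda_2 = |1 - p01 - p10| = |1 - 0.1400 - 0.4000| = 0.4600
t_mix ~ log(1/eps)/(1 - |lambda_2|)
= log(100)/(1 - 0.4600) = 4.6052/0.5400
= 8.5281

8.5281


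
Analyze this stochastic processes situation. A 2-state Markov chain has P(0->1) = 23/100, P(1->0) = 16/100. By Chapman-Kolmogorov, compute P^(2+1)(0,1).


P^3 = P^2 * P^1
Computing via matrix multiplication of the transition matrix.
Entry (0,1) of P^3 = 0.4559

0.4559


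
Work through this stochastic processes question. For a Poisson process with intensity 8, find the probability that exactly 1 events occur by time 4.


P(N(t)=k) = (lambda*t)^k * exp(-lambda*t) / k!
lambda*t = 32
= 32^1 * exp(-32) / 1!
= 32 * 1.2664e-14 / 1
= 4.0525e-13

4.0525e-13


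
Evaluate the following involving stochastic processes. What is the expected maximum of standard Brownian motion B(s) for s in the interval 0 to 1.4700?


E(max B(s)) = sqrt(2t/pi)
= sqrt(2*1.4700/pi)
= sqrt(0.9358)
= 0.9674

0.9674


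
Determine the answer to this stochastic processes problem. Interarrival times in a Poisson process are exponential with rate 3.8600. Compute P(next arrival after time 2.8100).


P(X > t) = exp(-lambda * t)
= exp(-3.8600 * 2.8100)
= exp(-10.8466) = 1.9471e-05

1.9471e-05


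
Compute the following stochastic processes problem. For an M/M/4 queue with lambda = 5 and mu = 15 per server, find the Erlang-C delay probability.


a = lambda/mu = 0.3333
rho = a/c = 0.0833
Erlang-C formula applied:
C(c,a) = 4.0209e-04

4.0209e-04


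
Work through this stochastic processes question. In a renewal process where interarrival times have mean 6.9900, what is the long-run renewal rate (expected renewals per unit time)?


Long-run renewal rate = 1/E(X)
= 1/6.9900
= 0.1431

0.1431


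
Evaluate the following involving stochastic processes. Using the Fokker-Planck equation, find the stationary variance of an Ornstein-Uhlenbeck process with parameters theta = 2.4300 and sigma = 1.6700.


Stationary variance = sigma^2 / (2*theta)
= 1.6700^2 / (2*2.4300)
= 2.7889 / 4.8600
= 0.5738

0.5738


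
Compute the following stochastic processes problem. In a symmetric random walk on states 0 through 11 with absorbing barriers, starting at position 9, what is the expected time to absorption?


For symmetric RW on 0,...,N with absorbing barriers, E(i) = i*(N-i)
E(9) = 9 * 2 = 18

18


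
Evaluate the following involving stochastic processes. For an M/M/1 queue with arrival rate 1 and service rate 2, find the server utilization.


rho = lambda/mu
= 1/2
= 0.5000

0.5000


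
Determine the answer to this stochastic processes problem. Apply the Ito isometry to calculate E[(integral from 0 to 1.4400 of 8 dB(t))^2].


By Ito isometry: E[(int f dB)^2] = int f^2 dt
= 8^2 * 1.4400
= 64 * 1.4400 = 92.1600

92.1600


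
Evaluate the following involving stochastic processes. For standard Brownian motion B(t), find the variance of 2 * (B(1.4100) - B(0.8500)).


Var(alpha*(B(t)-B(s))) = alpha^2 * (t-s)
= 2^2 * (1.4100 - 0.8500)
= 4 * 0.5600
= 2.2400

2.2400


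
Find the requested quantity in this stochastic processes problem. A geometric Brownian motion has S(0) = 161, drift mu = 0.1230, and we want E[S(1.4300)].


E[S(t)] = S(0) * exp(mu * t)
= 161 * exp(0.1230 * 1.4300)
= 161 * 1.1923
= 191.9614

191.9614


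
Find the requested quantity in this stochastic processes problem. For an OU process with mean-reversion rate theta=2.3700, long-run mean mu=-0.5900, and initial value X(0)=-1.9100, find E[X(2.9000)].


E[X(t)] = mu + (X(0) - mu)*exp(-theta*t)
= -0.5900 + (-1.9100 - -0.5900)*exp(-2.3700*2.9000)
= -0.5900 + -1.3200 * 0.0010
= -0.5914

-0.5914


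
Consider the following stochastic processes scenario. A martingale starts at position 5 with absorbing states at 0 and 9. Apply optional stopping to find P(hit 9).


By optional stopping theorem: E(M at tau) = M(0) = 5
P(hit 9)*9 + P(hit 0)*0 = 5
P(hit 9) = (5 - 0)/(9 - 0) = 5/9 = 0.5556

0.5556


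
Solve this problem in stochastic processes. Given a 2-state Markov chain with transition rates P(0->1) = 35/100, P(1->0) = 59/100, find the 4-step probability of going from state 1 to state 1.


Computing P^4 by matrix multiplication.
P = [[0.6500, 0.3500], [0.5900, 0.4100]]
After raising P to the power 4:
P^4(1,1) = 0.3723

0.3723


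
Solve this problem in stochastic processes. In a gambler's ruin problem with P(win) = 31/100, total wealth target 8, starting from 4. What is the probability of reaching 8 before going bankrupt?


Gambler's ruin formula:
r = q/p = 0.6900/0.3100 = 2.2258
P(win) = (1 - r^i)/(1 - r^N)
= (1 - 2.2258^4)/(1 - 2.2258^8)
= 0.0391

0.0391


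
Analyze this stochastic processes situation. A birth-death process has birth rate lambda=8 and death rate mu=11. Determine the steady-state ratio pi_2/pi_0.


For birth-death process, pi_n/pi_0 = (lambda/mu)^n
= (8/11)^2
= 0.5289

0.5289


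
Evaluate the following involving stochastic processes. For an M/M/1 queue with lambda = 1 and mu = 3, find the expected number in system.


rho = 1/3 = 0.3333
L = rho/(1-rho)
= 0.3333/0.6667
= 0.5000

0.5000


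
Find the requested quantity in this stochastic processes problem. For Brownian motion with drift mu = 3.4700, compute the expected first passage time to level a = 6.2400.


Expected first passage time = a/mu
= 6.2400/3.4700
= 1.7983

1.7983


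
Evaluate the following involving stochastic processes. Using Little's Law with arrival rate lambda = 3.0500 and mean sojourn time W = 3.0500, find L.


Little's Law: L = lambda * W
= 3.0500 * 3.0500
= 9.3025

9.3025


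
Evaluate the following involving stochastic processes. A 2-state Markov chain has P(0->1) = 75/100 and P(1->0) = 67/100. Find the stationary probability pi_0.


Stationary distribution: pi_0 = p10/(p01+p10), pi_1 = p01/(p01+p10)
p01 = 0.7500, p10 = 0.6700
pi_0 = 0.4718

0.4718


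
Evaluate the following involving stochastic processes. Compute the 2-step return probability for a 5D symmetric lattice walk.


P(return in 2 steps) = P(reverse first step) = 1/(2d)
= 1/10
= 0.1000

0.1000


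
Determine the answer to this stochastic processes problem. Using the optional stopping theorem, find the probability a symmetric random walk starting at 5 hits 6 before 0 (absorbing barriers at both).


By optional stopping theorem: E(M at tau) = M(0) = 5
P(hit 6)*6 + P(hit 0)*0 = 5
P(hit 6) = (5 - 0)/(6 - 0) = 5/6 = 0.8333

0.8333


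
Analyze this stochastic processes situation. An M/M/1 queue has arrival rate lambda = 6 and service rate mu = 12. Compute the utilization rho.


rho = lambda/mu
= 6/12
= 0.5000

0.5000


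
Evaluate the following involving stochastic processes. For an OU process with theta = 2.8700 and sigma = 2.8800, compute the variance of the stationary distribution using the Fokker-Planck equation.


Stationary variance = sigma^2 / (2*theta)
= 2.8800^2 / (2*2.8700)
= 8.2944 / 5.7400
= 1.4450

1.4450


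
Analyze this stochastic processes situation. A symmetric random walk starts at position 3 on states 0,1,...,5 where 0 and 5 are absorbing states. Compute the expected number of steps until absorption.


For symmetric RW on 0,...,N with absorbing barriers, E(i) = i*(N-i)
E(3) = 3 * 2 = 6

6


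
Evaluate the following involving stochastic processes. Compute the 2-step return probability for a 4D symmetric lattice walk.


P(return in 2 steps) = P(reverse first step) = 1/(2d)
= 1/8
= 0.1250

0.1250


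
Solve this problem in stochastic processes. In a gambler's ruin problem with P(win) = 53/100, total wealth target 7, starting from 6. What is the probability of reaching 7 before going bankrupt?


Gambler's ruin formula:
r = q/p = 0.4700/0.5300 = 0.8868
P(win) = (1 - r^i)/(1 - r^N)
= (1 - 0.8868^6)/(1 - 0.8868^7)
= 0.9032

0.9032


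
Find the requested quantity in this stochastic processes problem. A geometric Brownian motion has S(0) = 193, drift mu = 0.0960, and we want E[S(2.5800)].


E[S(t)] = S(0) * exp(mu * t)
= 193 * exp(0.0960 * 2.5800)
= 193 * 1.2810
= 247.2426

247.2426


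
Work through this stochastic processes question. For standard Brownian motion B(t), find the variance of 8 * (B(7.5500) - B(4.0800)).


Var(alpha*(B(t)-B(s))) = alpha^2 * (t-s)
= 8^2 * (7.5500 - 4.0800)
= 64 * 3.4700
= 222.0800

222.0800


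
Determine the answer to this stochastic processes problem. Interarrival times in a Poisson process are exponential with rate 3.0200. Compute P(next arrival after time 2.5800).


P(X > t) = exp(-lambda * t)
= exp(-3.0200 * 2.5800)
= exp(-7.7916) = 4.1319e-04

4.1319e-04


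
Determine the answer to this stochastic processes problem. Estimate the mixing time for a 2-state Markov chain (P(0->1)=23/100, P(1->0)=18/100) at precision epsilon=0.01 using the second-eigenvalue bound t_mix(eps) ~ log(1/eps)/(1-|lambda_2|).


lambda_2 = |1 - p01 - p10| = |1 - 0.2300 - 0.1800| = 0.5900
t_mix ~ log(1/eps)/(1 - |lambda_2|)
= log(100)/(1 - 0.5900) = 4.6052/0.4100
= 11.2321

11.2321


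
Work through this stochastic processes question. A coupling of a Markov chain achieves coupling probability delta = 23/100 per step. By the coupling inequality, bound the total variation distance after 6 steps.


TV distance bound <= (1-delta)^n
= (1 - 0.2300)^6
= 0.7700^6
= 0.2084

0.2084


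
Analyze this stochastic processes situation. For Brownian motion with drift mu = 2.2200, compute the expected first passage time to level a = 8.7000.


Expected first passage time = a/mu
= 8.7000/2.2200
= 3.9189

3.9189


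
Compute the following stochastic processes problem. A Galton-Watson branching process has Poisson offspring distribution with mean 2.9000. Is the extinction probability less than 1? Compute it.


Since mu = 2.9000 > 1, extinction prob q < 1.
Solve s = exp(mu*(s-1)) iteratively.
q = 0.0668

0.0668


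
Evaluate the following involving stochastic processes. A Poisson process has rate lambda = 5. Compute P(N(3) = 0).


P(N(t)=k) = (lambda*t)^k * exp(-lambda*t) / k!
lambda*t = 15
= 15^0 * exp(-15) / 0!
= 1 * 3.0590e-07 / 1
= 3.0590e-07

3.0590e-07


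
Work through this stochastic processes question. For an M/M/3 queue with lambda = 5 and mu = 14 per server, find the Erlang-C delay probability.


a = lambda/mu = 0.3571
rho = a/c = 0.1190
Erlang-C formula applied:
C(c,a) = 0.0060

0.0060


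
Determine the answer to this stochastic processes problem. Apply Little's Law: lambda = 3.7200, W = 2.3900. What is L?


Little's Law: L = lambda * W
= 3.7200 * 2.3900
= 8.8908

8.8908


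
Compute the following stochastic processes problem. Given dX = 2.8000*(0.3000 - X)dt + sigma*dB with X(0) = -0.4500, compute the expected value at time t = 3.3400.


E[X(t)] = mu + (X(0) - mu)*exp(-theta*t)
= 0.3000 + (-0.4500 - 0.3000)*exp(-2.8000*3.3400)
= 0.3000 + -0.7500 * 8.6792e-05
= 0.2999

0.2999


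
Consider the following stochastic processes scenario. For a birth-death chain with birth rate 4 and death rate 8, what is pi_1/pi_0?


For birth-death process, pi_n/pi_0 = (lambda/mu)^n
= (4/8)^1
= 0.5000

0.5000


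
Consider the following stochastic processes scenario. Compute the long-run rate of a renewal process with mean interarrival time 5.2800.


Long-run renewal rate = 1/E(X)
= 1/5.2800
= 0.1894

0.1894


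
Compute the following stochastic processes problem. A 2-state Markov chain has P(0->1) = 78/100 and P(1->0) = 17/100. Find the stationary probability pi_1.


Stationary distribution: pi_0 = p10/(p01+p10), pi_1 = p01/(p01+p10)
p01 = 0.7800, p10 = 0.1700
pi_1 = 0.8211

0.8211


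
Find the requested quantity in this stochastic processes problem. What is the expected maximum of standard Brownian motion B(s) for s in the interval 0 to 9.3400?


E(max B(s)) = sqrt(2t/pi)
= sqrt(2*9.3400/pi)
= sqrt(5.9460)
= 2.4384

2.4384


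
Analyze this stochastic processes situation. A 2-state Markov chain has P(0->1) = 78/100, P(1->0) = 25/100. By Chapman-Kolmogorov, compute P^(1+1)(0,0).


P^2 = P^1 * P^1
Computing via matrix multiplication of the transition matrix.
Entry (0,0) of P^2 = 0.2434

0.2434


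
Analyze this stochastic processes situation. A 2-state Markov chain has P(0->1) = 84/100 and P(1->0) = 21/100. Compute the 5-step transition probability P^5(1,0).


Computing P^5 by matrix multiplication.
P = [[0.1600, 0.8400], [0.2100, 0.7900]]
After raising P to the power 5:
P^5(1,0) = 0.2000

0.2000


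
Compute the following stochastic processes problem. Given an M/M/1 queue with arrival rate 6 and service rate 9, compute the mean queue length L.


rho = 6/9 = 0.6667
L = rho/(1-rho)
= 0.6667/0.3333
= 2.0000

2.0000


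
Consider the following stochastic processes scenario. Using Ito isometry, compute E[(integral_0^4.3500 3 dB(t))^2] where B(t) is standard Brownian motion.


By Ito isometry: E[(int f dB)^2] = int f^2 dt
= 3^2 * 4.3500
= 9 * 4.3500 = 39.1500

39.1500


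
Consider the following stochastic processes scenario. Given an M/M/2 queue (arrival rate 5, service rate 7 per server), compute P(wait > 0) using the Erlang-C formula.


a = lambda/mu = 0.7143
rho = a/c = 0.3571
Erlang-C formula applied:
C(c,a) = 0.1880

0.1880


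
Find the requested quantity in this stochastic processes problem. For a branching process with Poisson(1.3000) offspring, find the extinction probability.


Since mu = 1.3000 > 1, extinction prob q < 1.
Solve s = exp(mu*(s-1)) iteratively.
q = 0.5770

0.5770


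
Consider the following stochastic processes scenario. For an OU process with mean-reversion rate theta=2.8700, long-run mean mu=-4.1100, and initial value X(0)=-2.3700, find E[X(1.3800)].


E[X(t)] = mu + (X(0) - mu)*exp(-theta*t)
= -4.1100 + (-2.3700 - -4.1100)*exp(-2.8700*1.3800)
= -4.1100 + 1.7400 * 0.0191
= -4.0769

-4.0769


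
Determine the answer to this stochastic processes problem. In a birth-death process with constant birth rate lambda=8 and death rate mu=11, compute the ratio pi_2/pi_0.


For birth-death process, pi_n/pi_0 = (lambda/mu)^n
= (8/11)^2
= 0.5289

0.5289


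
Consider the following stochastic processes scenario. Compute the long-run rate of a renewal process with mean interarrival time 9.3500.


Long-run renewal rate = 1/E(X)
= 1/9.3500
= 0.1070

0.1070


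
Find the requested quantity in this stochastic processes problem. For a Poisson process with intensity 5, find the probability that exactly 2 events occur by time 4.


P(N(t)=k) = (lambda*t)^k * exp(-lambda*t) / k!
lambda*t = 20
= 20^2 * exp(-20) / 2!
= 400 * 2.0612e-09 / 2
= 4.1223e-07

4.1223e-07


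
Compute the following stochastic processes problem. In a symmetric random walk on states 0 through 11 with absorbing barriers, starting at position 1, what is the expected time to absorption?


For symmetric RW on 0,...,N with absorbing barriers, E(i) = i*(N-i)
E(1) = 1 * 10 = 10

10


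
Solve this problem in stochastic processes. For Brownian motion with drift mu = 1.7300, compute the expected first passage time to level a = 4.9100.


Expected first passage time = a/mu
= 4.9100/1.7300
= 2.8382

2.8382


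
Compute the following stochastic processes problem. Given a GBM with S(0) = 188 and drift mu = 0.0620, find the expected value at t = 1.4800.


E[S(t)] = S(0) * exp(mu * t)
= 188 * exp(0.0620 * 1.4800)
= 188 * 1.0961
= 206.0671

206.0671


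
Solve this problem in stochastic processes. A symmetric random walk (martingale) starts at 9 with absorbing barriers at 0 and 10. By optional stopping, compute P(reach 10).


By optional stopping theorem: E(M at tau) = M(0) = 9
P(hit 10)*10 + P(hit 0)*0 = 9
P(hit 10) = (9 - 0)/(10 - 0) = 9/10 = 0.9000

0.9000


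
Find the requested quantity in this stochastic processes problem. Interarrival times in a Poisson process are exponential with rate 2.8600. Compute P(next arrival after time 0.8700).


P(X > t) = exp(-lambda * t)
= exp(-2.8600 * 0.8700)
= exp(-2.4882) = 0.0831

0.0831


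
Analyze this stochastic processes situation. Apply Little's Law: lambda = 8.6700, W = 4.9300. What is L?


Little's Law: L = lambda * W
= 8.6700 * 4.9300
= 42.7431

42.7431


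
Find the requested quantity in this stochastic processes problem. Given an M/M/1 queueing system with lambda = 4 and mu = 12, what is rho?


rho = lambda/mu
= 4/12
= 0.3333

0.3333


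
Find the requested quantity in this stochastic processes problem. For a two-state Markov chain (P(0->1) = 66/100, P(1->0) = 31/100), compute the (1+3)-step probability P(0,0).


P^4 = P^1 * P^3
Computing via matrix multiplication of the transition matrix.
Entry (0,0) of P^4 = 0.3196

0.3196


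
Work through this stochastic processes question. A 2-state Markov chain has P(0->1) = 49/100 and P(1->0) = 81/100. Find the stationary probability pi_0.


Stationary distribution: pi_0 = p10/(p01+p10), pi_1 = p01/(p01+p10)
p01 = 0.4900, p10 = 0.8100
pi_0 = 0.6231

0.6231


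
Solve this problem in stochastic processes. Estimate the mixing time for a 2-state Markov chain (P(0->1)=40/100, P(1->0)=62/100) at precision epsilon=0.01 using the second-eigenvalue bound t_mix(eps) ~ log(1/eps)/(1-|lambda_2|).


lambda_2 = |1 - p01 - p10| = |1 - 0.4000 - 0.6200| = 0.0200
t_mix ~ log(1/eps)/(1 - |lambda_2|)
= log(100)/(1 - 0.0200) = 4.6052/0.9800
= 4.6992

4.6992


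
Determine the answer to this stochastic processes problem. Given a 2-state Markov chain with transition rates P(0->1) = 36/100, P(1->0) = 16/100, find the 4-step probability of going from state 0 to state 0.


Computing P^4 by matrix multiplication.
P = [[0.6400, 0.3600], [0.1600, 0.8400]]
After raising P to the power 4:
P^4(0,0) = 0.3444

0.3444


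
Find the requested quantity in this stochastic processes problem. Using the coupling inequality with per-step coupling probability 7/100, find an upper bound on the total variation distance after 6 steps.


TV distance bound <= (1-delta)^n
= (1 - 0.0700)^6
= 0.9300^6
= 0.6470

0.6470


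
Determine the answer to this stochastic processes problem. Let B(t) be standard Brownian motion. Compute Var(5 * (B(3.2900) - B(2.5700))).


Var(alpha*(B(t)-B(s))) = alpha^2 * (t-s)
= 5^2 * (3.2900 - 2.5700)
= 25 * 0.7200
= 18.0000

18.0000


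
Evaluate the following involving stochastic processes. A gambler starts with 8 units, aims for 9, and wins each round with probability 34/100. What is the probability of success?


Gambler's ruin formula:
r = q/p = 0.6600/0.3400 = 1.9412
P(win) = (1 - r^i)/(1 - r^N)
= (1 - 1.9412^8)/(1 - 1.9412^9)
= 0.5139

0.5139


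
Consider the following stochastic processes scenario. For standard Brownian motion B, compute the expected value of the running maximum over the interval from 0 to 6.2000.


E(max B(s)) = sqrt(2t/pi)
= sqrt(2*6.2000/pi)
= sqrt(3.9470)
= 1.9867

1.9867
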